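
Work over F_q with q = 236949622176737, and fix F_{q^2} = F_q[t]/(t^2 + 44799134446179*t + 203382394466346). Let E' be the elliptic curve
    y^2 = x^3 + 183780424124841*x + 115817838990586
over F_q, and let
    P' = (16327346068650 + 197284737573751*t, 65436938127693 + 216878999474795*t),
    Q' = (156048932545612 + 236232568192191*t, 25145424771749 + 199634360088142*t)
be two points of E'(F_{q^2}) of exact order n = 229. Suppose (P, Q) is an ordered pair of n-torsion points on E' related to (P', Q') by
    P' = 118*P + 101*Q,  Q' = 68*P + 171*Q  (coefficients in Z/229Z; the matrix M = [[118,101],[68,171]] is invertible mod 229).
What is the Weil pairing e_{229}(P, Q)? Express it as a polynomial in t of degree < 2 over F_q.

Alternating bilinearity on E[229] (values in mu_{229} in F_{236949622176737^2}) gives e(P',Q') = e(P,Q)^det(M).
118*171 - 101*68 = 13310; reduced mod 229: det = 28, inverse 90.
Miller loop for e_{229} over F_{236949622176737^2}: bits of 229 = 11100101; 7 double steps + 4 add steps, l/v at each.
Miller gives e_{229}(P',Q') = 229392509974713 + 37212823094309*t in F_{236949622176737^2}.
Finally e_{229}(P,Q) = 136809609690939 + 52409865925751*t.

136809609690939 + 52409865925751*t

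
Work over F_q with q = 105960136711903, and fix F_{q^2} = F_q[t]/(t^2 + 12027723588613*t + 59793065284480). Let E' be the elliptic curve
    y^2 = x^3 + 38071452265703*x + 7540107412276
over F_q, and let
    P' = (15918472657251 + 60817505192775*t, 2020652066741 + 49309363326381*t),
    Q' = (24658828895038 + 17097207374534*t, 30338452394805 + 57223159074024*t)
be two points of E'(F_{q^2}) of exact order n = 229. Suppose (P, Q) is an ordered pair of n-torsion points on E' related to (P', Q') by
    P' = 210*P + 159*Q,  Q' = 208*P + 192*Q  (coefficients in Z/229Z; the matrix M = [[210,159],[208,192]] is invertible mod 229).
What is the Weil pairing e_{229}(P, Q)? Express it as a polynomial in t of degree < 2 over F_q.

8521470906669 + 93015400416482*t

Since e_{229}(P,P)=e_{229}(Q,Q)=1 and e_{229}(Q,P)=e_{229}(P,Q)^{-1}, expanding e_{229}(210*P + 159*Q,208*P + 192*Q) leaves e(P,Q)^det(M).
Inverting 149 mod 229: 83. Thus e_{229}(P,Q) = e(P',Q')^{83}.
8-bit Miller (11100101) on E'/F_{105960136711903} with a'=38071452265703, b'=7540107412276: accumulate tangent/chord ratios at Q'+S and P'+S'.
The quotient is 8366440844583 + 5103827673828*t.
Finally e_{229}(P,Q) = 8521470906669 + 93015400416482*t.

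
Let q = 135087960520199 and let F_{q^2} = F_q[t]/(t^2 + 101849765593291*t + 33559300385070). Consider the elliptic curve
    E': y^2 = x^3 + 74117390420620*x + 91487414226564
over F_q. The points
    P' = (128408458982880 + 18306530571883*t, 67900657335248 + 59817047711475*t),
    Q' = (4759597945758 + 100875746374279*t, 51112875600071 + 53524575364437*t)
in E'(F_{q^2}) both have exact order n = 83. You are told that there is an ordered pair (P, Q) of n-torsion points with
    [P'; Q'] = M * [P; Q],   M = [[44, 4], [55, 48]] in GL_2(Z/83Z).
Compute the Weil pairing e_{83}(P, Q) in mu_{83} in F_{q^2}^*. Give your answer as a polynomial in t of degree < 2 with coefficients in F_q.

Under M = [[44,4],[55,48]] in GL_2(Z/83), e_{83}(P',Q') = e_{83}(P,Q)^(44*48-4*55 mod 83).
44*48 - 4*55 = 1892; reduced mod 83: det = 66, inverse 39.
n = 83 = (1010011)_2 (7 bits, wt 4); accumulate f_{83,P'}(Q'+S)/f_{83,P'}(S) along the 6-step ladder.
f_P(D_Q)/f_Q(D_P) = 133009051886570 + 65984738988007*t.
e_{83}(P,Q) = (133009051886570 + 65984738988007*t)^{39} = 77616745304728 + 132137407813508*t.

77616745304728 + 132137407813508*t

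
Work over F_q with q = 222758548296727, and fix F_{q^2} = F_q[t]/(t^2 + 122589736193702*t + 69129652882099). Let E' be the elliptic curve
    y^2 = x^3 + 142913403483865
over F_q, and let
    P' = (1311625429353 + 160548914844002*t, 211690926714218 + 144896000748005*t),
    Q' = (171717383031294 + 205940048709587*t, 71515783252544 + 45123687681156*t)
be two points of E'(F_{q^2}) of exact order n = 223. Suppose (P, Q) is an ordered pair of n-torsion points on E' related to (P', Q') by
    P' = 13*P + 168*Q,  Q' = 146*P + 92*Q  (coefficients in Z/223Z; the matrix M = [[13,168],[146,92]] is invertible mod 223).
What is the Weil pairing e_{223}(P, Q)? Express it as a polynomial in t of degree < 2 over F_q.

74822802013111 + 7153252011000*t

Since e_{223}(P,P)=e_{223}(Q,Q)=1 and e_{223}(Q,P)=e_{223}(P,Q)^{-1}, expanding e_{223}(13*P + 168*Q,146*P + 92*Q) leaves e(P,Q)^det(M).
Hence e(P,Q) = e(P',Q')^{43} where 43 = 83^{-1} mod 223.
8-bit Miller (11011111) on E'/F_{222758548296727} with a'=0, b'=142913403483865: accumulate tangent/chord ratios at Q'+S and P'+S'.
e_{223}(P',Q') = 84557256795270 + 37322551230300*t.
Finally e_{223}(P,Q) = 74822802013111 + 7153252011000*t.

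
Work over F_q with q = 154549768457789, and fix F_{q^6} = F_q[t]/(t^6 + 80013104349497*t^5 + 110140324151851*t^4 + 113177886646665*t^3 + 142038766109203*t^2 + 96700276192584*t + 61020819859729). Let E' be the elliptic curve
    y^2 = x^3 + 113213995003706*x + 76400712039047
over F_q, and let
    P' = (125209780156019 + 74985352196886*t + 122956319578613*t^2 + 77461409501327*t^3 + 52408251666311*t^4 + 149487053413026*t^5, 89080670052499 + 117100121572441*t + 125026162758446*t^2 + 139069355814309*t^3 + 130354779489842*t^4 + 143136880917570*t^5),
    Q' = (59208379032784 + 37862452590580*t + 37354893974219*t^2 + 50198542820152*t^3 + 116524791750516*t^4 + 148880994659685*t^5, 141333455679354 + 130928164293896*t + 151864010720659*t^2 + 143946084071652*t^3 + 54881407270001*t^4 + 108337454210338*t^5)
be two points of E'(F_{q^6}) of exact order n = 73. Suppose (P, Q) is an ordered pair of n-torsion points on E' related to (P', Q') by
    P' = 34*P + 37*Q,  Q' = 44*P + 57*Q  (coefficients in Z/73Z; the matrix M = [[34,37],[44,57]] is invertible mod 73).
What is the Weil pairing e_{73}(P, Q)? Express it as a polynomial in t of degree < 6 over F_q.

Alternating bilinearity on E[73] (values in mu_{73} in F_{154549768457789^6}) gives e(P',Q') = e(P,Q)^det(M).
det(M) mod 73 = 18; its inverse in (Z/73)^* is 69 (check: 18*69 mod 73 = 1).
7-bit Miller (1001001) on E'/F_{154549768457789} with a'=113213995003706, b'=76400712039047: accumulate tangent/chord ratios at Q'+S and P'+S'.
Result: e(P',Q') = 90870496493118 + 23819638713939*t + 8107288875156*t^2 + 121516234228401*t^3 + 23125242599629*t^4 + 9286891698482*t^5.
Raise to 69: e(P,Q) = 55645692420426 + 25471966504968*t + 138503926912269*t^2 + 84783740272880*t^3 + 84115700670986*t^4 + 138788968413315*t^5 in mu_{73}.

55645692420426 + 25471966504968*t + 138503926912269*t^2 + 84783740272880*t^3 + 84115700670986*t^4 + 138788968413315*t^5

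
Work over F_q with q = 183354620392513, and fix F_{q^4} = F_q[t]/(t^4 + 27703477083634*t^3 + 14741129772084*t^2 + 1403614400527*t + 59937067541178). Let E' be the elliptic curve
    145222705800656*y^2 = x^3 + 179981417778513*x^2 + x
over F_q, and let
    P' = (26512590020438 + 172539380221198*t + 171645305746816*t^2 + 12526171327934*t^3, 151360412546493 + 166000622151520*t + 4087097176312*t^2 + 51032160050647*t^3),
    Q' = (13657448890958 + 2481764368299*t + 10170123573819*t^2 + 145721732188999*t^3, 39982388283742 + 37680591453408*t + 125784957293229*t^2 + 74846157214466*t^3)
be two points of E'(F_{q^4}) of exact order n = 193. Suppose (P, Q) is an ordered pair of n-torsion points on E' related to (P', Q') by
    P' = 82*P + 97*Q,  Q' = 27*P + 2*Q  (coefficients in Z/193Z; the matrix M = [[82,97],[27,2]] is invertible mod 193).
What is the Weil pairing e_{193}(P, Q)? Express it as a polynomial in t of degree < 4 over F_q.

Since e_{193}(P,P)=e_{193}(Q,Q)=1 and e_{193}(Q,P)=e_{193}(P,Q)^{-1}, expanding e_{193}(82*P + 97*Q,27*P + 2*Q) leaves e(P,Q)^det(M).
det M = 82*2 - 97*27 = -2455 = 54 (mod 193); 54^{-1} = 168 (mod 193).
Montgomery->Weierstrass: x_W = 18913617266562*x+7026004424653, y_W=18913617266562*y on F_{183354620392513}; lands on y^2=x^3+68726378756987*x.
Miller loop for e_{193} over F_{183354620392513^4}: bits of 193 = 11000001; 7 double steps + 2 add steps, l/v at each.
e_{193}(P',Q') = 49159782515218 + 75602139622577*t + 172028337601998*t^2 + 152801323494078*t^3.
Finally e_{193}(P,Q) = 38520286230658 + 143491067936133*t + 19825080755673*t^2 + 44069718691067*t^3.

38520286230658 + 143491067936133*t + 19825080755673*t^2 + 44069718691067*t^3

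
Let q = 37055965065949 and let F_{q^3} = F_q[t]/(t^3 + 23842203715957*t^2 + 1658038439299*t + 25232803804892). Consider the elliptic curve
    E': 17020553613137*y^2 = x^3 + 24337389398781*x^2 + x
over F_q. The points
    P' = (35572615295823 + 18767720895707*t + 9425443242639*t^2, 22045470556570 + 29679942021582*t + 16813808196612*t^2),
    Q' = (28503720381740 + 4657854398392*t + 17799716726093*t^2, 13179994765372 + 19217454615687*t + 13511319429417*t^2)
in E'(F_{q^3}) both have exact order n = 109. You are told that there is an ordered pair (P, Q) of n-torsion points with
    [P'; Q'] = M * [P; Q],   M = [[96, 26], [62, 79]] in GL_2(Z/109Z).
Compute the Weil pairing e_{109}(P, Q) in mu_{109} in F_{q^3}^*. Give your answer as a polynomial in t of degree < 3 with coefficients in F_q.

Alternating bilinearity on E[109] (values in mu_{109} in F_{37055965065949^3}) gives e(P',Q') = e(P,Q)^det(M).
det(M) mod 109 = 86; its inverse in (Z/109)^* is 90 (check: 86*90 mod 109 = 1).
(x,y)|->(5423065986178x+24733242653907,5423065986178y) sends E' to y^2=x^3+34329233212453*x+5398125573183.
n = 109 = (1101101)_2 (7 bits, wt 5); accumulate f_{109,P'}(Q'+S)/f_{109,P'}(S) along the 6-step ladder.
f_P(D_Q)/f_Q(D_P) = 27516161106230 + 35388014341487*t + 11793359216763*t^2.
Finally e_{109}(P,Q) = 10162070031829 + 16607542854814*t + 2642294233226*t^2.

10162070031829 + 16607542854814*t + 2642294233226*t^2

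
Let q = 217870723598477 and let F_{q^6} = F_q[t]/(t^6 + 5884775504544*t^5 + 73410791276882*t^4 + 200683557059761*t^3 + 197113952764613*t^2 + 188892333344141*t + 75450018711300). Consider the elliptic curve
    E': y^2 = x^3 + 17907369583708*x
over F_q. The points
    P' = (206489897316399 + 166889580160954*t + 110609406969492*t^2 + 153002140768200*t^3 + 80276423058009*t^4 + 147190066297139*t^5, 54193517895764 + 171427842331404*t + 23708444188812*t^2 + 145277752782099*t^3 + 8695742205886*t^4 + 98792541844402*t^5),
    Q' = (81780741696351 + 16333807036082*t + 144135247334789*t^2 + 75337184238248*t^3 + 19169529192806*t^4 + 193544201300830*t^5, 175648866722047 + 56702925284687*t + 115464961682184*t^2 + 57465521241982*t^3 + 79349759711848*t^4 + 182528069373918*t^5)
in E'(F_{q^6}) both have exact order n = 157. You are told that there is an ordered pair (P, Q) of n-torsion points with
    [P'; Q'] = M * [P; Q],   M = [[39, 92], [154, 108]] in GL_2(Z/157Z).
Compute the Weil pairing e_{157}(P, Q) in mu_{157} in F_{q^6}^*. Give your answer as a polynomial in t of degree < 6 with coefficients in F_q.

e_{157}(aP+bQ,cP+dQ) = e_{157}(P,Q)^(ad-bc); with (a,b,c,d)=(39,92,154,108) this gives the det-157 law.
So e_{157}(P,Q) = e_{157}(P',Q')^{128}, since 92*128 = 1 mod 157.
Miller loop for e_{157} over F_{217870723598477^6}: bits of 157 = 10011101; 7 double steps + 4 add steps, l/v at each.
So e_{157}(P',Q') = 184989632099936 + 208787917796735*t + 102421984058694*t^2 + 90064310554165*t^3 + 198748750586447*t^4 + 128801330809792*t^5.
Raise to 128: e(P,Q) = 78557339860951 + 162261542315590*t + 136137136456982*t^2 + 188864459405899*t^3 + 193725368882702*t^4 + 166999792283052*t^5 in mu_{157}.

78557339860951 + 162261542315590*t + 136137136456982*t^2 + 188864459405899*t^3 + 193725368882702*t^4 + 166999792283052*t^5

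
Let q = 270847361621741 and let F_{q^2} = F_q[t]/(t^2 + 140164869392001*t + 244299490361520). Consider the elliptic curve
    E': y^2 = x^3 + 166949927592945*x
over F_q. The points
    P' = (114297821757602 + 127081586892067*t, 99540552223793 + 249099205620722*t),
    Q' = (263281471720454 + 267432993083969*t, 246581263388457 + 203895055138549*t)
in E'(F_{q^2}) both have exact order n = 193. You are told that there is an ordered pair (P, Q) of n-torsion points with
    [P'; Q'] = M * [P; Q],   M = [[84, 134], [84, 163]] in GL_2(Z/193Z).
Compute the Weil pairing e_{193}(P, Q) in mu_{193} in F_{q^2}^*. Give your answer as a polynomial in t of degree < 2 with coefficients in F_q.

66785230644630 + 68342885718301*t

e_{193} is bilinear + alternating on E[193], so e_{193}(84*P + 134*Q, 84*P + 163*Q) = e_{193}(P,Q)^(84*163-134*84).
Inverting 120 mod 193: 37. Thus e_{193}(P,Q) = e(P',Q')^{37}.
8-bit Miller (11000001) on E'/F_{270847361621741} with a'=166949927592945, b'=0: accumulate tangent/chord ratios at Q'+S and P'+S'.
The quotient is 117657091594379 + 87750100374622*t.
Raise to 37: e(P,Q) = 66785230644630 + 68342885718301*t in mu_{193}.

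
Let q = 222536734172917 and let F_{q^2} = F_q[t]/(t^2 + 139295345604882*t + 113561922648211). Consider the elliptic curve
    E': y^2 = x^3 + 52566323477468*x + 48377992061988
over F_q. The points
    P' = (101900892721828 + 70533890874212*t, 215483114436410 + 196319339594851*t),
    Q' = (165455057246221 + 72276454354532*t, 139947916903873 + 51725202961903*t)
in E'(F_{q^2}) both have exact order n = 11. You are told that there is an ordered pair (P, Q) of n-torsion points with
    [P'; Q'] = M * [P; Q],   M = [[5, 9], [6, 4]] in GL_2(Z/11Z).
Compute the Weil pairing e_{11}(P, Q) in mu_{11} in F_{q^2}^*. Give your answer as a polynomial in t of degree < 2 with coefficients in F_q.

e_{11}(aP+bQ,cP+dQ) = e_{11}(P,Q)^(ad-bc); with (a,b,c,d)=(5,9,6,4) this gives the det-11 law.
5*4 - 9*6 = -34; reduced mod 11: det = 10, inverse 10.
n = 11 = (1011)_2 (4 bits, wt 3); accumulate f_{11,P'}(Q'+S)/f_{11,P'}(S) along the 3-step ladder.
The quotient is 197263223663971 + 70247491794366*t.
Thus e_{11}(P,Q) = 201854528470947 + 152289242378551*t.

201854528470947 + 152289242378551*t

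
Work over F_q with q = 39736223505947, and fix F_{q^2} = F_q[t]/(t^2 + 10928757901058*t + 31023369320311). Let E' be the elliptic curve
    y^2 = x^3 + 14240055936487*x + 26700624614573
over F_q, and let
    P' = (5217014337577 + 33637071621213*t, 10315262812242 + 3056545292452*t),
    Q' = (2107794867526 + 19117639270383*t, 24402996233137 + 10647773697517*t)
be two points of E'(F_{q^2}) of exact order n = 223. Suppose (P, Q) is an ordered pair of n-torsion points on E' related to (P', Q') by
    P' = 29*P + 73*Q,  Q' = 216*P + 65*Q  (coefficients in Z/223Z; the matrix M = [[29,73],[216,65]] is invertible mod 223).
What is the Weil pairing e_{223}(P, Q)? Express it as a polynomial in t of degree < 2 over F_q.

Since e_{223}(P,P)=e_{223}(Q,Q)=1 and e_{223}(Q,P)=e_{223}(P,Q)^{-1}, expanding e_{223}(29*P + 73*Q,216*P + 65*Q) leaves e(P,Q)^det(M).
So e_{223}(P,Q) = e_{223}(P',Q')^{133}, since 166*133 = 1 mod 223.
Double-and-add over 11011111: 8-1 doublings, 7-1 additions; each step l_{T,T}/v_{2T} or l_{T,P'}/v at Q'+S for random S.
So e_{223}(P',Q') = 35065173101757 + 18074314619534*t.
(35065173101757 + 18074314619534*t)^{133} mod (39736223505947,f) = 30449739799492 + 11530738643890*t.

30449739799492 + 11530738643890*t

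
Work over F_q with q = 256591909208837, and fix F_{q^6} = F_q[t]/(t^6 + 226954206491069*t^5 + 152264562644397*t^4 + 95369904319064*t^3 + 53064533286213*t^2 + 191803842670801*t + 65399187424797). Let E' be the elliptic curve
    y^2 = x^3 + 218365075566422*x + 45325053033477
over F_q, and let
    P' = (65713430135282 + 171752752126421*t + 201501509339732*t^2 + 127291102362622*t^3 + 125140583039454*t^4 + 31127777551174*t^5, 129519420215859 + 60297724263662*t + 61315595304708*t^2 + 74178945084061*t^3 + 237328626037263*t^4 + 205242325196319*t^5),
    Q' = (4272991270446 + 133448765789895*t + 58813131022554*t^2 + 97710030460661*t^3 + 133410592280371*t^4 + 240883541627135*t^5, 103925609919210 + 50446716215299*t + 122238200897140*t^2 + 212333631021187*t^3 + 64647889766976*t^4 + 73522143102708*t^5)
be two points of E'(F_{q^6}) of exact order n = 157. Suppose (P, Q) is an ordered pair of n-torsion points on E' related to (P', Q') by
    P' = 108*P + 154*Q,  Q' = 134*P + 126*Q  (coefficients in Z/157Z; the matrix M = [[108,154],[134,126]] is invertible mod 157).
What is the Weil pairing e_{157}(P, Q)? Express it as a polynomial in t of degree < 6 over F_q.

e_{157}(aP+bQ,cP+dQ) = e_{157}(P,Q)^(ad-bc); with (a,b,c,d)=(108,154,134,126) this gives the det-157 law.
Inverting 37 mod 157: 17. Thus e_{157}(P,Q) = e(P',Q')^{17}.
Build f_{157,P'} and f_{157,Q'} via the 8-bit ladder of 157=10011101_2; evaluate at shifted divisors; quotient in F_{256591909208837^6}.
e_{157}(P',Q') = 148255807747353 + 74112967448515*t + 197470034014278*t^2 + 137420547124971*t^3 + 177992660185924*t^4 + 59304620258003*t^5.
Hence e(P,Q) = 146884406002710 + 39896710198537*t + 90423091460172*t^2 + 83329231135231*t^3 + 97602118076259*t^4 + 76610151233379*t^5 in F_{256591909208837^6}^*.

146884406002710 + 39896710198537*t + 90423091460172*t^2 + 83329231135231*t^3 + 97602118076259*t^4 + 76610151233379*t^5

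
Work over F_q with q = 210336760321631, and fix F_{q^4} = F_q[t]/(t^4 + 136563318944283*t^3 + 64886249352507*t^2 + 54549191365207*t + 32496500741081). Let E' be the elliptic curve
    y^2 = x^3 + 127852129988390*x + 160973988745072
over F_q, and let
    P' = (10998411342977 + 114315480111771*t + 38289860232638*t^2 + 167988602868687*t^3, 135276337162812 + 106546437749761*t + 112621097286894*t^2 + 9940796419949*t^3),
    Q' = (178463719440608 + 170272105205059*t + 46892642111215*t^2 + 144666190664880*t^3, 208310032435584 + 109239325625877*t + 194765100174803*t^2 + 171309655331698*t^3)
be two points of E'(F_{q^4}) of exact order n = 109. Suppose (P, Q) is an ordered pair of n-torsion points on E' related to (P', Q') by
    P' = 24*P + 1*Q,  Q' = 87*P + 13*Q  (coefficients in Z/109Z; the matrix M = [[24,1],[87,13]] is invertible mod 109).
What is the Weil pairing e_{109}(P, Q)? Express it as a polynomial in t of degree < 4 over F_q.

The 109-Weil pairing on E[109] over F_{210336760321631} is alternating-bilinear: e_{109}(P',Q') = e_{109}(P,Q)^det(M).
det M = 24*13 - 1*87 = 225 = 7 (mod 109); 7^{-1} = 78 (mod 109).
Build f_{109,P'} and f_{109,Q'} via the 7-bit ladder of 109=1101101_2; evaluate at shifted divisors; quotient in F_{210336760321631^4}.
e_{109}(P',Q') = 10520382582777 + 111276038823026*t + 44754115945241*t^2 + 10642657447883*t^3.
Thus e_{109}(P,Q) = 169997012882113 + 110320224531982*t + 130519439200473*t^2 + 168654431123637*t^3.

169997012882113 + 110320224531982*t + 130519439200473*t^2 + 168654431123637*t^3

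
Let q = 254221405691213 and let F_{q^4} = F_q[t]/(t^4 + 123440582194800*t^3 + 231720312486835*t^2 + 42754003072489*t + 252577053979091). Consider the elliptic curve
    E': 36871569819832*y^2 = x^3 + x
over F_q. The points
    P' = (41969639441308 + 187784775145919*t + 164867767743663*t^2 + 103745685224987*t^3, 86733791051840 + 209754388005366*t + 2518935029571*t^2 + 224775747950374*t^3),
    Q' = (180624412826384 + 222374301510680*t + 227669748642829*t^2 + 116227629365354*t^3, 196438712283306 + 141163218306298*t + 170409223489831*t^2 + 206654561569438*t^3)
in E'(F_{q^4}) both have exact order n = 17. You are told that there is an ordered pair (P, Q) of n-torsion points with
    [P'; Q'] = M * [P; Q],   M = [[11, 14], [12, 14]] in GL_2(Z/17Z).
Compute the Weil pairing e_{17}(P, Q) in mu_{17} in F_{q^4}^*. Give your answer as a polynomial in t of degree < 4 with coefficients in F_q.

Under M = [[11,14],[12,14]] in GL_2(Z/17), e_{17}(P',Q') = e_{17}(P,Q)^(11*14-14*12 mod 17).
det M = 11*14 - 14*12 = -14 = 3 (mod 17); 3^{-1} = 6 (mod 17).
Montgomery->Weierstrass: x_W = 53100246754873*x, y_W=53100246754873*y on F_{254221405691213}; lands on y^2=x^3+206430267135413*x.
Build f_{17,P'} and f_{17,Q'} via the 5-bit ladder of 17=10001_2; evaluate at shifted divisors; quotient in F_{254221405691213^4}.
The quotient is 149779760284923 + 65513996586444*t + 206728739923513*t^2 + 108753479154484*t^3.
Hence e(P,Q) = 19009530726078 + 228836183302120*t + 163575025707236*t^2 + 147092181599047*t^3 in F_{254221405691213^4}^*.

19009530726078 + 228836183302120*t + 163575025707236*t^2 + 147092181599047*t^3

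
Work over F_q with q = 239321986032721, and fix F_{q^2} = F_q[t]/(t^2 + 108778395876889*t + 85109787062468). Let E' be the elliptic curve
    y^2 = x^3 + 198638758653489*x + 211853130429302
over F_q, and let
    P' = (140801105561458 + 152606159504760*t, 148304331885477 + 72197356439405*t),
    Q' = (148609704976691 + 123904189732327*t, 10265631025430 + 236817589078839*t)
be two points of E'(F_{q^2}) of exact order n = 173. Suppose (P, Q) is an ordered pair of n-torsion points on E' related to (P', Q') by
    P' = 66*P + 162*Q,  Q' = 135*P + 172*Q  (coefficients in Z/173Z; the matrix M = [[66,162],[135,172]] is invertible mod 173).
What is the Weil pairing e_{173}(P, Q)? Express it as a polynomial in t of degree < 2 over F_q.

125873344978935 + 164578102302980*t

The 173-Weil pairing on E[173] over F_{239321986032721} is alternating-bilinear: e_{173}(P',Q') = e_{173}(P,Q)^det(M).
Hence e(P,Q) = e(P',Q')^{89} where 89 = 35^{-1} mod 173.
Build f_{173,P'} and f_{173,Q'} via the 8-bit ladder of 173=10101101_2; evaluate at shifted divisors; quotient in F_{239321986032721^2}.
So e_{173}(P',Q') = 175100640675367 + 102238709516831*t.
(175100640675367 + 102238709516831*t)^{89} mod (239321986032721,f) = 125873344978935 + 164578102302980*t.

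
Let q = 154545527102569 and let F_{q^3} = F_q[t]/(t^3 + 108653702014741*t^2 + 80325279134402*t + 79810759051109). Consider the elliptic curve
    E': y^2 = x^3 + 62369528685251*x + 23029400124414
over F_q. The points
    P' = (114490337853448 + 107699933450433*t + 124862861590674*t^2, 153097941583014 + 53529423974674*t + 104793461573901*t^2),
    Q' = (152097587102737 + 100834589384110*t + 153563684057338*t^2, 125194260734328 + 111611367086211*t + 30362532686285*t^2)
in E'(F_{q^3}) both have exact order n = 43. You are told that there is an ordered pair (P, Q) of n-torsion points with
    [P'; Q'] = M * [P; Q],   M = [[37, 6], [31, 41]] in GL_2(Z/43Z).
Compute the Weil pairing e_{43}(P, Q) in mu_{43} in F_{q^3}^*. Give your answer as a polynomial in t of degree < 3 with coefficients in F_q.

e_{43} is bilinear + alternating on E[43], so e_{43}(37*P + 6*Q, 31*P + 41*Q) = e_{43}(P,Q)^(37*41-6*31).
So e_{43}(P,Q) = e_{43}(P',Q')^{21}, since 41*21 = 1 mod 43.
6-bit Miller (101011) on E'/F_{154545527102569} with a'=62369528685251, b'=23029400124414: accumulate tangent/chord ratios at Q'+S and P'+S'.
So e_{43}(P',Q') = 36217998945201 + 60247037773281*t + 63327602382428*t^2.
Finally e_{43}(P,Q) = 49171650809376 + 117977488410182*t + 100188890922662*t^2.

49171650809376 + 117977488410182*t + 100188890922662*t^2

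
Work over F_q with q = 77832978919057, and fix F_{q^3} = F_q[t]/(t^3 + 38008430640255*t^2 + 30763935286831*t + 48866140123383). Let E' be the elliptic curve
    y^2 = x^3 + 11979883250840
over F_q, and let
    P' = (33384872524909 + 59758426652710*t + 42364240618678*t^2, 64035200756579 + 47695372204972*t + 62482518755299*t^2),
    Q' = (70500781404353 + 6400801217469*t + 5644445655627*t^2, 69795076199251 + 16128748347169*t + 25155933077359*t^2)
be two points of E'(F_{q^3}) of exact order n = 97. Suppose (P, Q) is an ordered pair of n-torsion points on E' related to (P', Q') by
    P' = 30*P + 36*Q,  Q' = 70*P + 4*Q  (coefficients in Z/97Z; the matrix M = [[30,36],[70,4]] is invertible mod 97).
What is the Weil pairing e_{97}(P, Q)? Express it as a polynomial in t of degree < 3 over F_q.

67443833893033 + 21353120037825*t + 58014545135383*t^2

Under M = [[30,36],[70,4]] in GL_2(Z/97), e_{97}(P',Q') = e_{97}(P,Q)^(30*4-36*70 mod 97).
So e_{97}(P,Q) = e_{97}(P',Q')^{66}, since 25*66 = 1 mod 97.
Miller loop for e_{97} over F_{77832978919057^3}: bits of 97 = 1100001; 6 double steps + 2 add steps, l/v at each.
The quotient is 46980349599886 + 50722079696974*t + 37384481523823*t^2.
Raise to 66: e(P,Q) = 67443833893033 + 21353120037825*t + 58014545135383*t^2 in mu_{97}.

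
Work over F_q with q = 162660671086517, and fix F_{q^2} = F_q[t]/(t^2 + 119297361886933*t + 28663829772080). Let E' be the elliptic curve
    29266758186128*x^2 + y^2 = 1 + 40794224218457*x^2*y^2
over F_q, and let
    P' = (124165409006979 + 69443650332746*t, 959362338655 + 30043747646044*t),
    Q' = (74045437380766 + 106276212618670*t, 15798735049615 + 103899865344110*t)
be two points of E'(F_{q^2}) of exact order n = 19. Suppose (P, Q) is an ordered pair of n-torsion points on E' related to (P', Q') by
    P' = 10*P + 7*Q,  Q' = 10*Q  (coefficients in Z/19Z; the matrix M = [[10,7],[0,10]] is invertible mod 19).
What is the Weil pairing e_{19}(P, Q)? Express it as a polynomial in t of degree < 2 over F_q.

The 19-Weil pairing on E[19] over F_{162660671086517} is alternating-bilinear: e_{19}(P',Q') = e_{19}(P,Q)^det(M).
So e_{19}(P,Q) = e_{19}(P',Q')^{4}, since 5*4 = 1 mod 19.
Edwards->Montgomery: u=(1+y)/(1-y), v=u/x -> 21300097349546v^2=u^3+4838207276668u^2+u; then x_W=37783301263547u+38786942248517: y^2=x^3+46744451427899*x+43733038152575.
Double-and-add over 10011: 5-1 doublings, 3-1 additions; each step l_{T,T}/v_{2T} or l_{T,P'}/v at Q'+S for random S.
e_{19}(P',Q') = 92035247982079 + 7368401574381*t.
Finally e_{19}(P,Q) = 156064418987842 + 43815079895632*t.

156064418987842 + 43815079895632*t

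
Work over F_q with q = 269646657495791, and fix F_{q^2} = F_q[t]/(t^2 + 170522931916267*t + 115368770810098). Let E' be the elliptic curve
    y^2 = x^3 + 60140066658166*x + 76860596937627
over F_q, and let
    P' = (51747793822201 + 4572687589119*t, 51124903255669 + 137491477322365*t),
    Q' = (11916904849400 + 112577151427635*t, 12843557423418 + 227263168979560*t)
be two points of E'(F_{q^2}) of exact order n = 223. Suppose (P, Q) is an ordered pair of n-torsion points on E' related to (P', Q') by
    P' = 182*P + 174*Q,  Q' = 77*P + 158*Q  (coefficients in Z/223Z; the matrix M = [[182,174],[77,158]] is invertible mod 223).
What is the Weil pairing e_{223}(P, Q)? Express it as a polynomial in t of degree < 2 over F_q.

45993824278152 + 5754301473482*t

Alternating bilinearity on E[223] (values in mu_{223} in F_{269646657495791^2}) gives e(P',Q') = e(P,Q)^det(M).
182*158 - 174*77 = 15358; reduced mod 223: det = 194, inverse 123.
Run Miller on y^2=x^3+60140066658166*x+76860596937627 over F_{269646657495791}: ladder 11011111 (8 bits); e = f_P(D_Q)/f_Q(D_P).
So e_{223}(P',Q') = 241941538382175 + 34936648165659*t.
e_{223}(P,Q) = (241941538382175 + 34936648165659*t)^{123} = 45993824278152 + 5754301473482*t.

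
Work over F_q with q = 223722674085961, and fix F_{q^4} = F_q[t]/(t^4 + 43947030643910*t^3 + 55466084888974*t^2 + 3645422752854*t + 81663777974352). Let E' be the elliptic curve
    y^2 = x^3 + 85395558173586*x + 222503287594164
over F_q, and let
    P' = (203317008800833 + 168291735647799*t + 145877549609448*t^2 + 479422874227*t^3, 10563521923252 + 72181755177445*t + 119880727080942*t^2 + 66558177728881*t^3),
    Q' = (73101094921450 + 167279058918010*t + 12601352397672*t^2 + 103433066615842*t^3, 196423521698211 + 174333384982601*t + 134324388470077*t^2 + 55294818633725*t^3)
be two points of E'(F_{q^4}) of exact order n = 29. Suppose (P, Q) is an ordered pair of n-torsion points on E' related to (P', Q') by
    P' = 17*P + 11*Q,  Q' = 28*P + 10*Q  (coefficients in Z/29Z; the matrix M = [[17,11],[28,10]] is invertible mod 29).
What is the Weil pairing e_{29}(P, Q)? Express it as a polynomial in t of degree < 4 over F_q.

The 29-Weil pairing on E[29] over F_{223722674085961} is alternating-bilinear: e_{29}(P',Q') = e_{29}(P,Q)^det(M).
Inverting 7 mod 29: 25. Thus e_{29}(P,Q) = e(P',Q')^{25}.
Double-and-add over 11101: 5-1 doublings, 4-1 additions; each step l_{T,T}/v_{2T} or l_{T,P'}/v at Q'+S for random S.
So e_{29}(P',Q') = 84278695779022 + 52990551268681*t + 184519893199262*t^2 + 132965397404931*t^3.
(84278695779022 + 52990551268681*t + 184519893199262*t^2 + 132965397404931*t^3)^{25} mod (223722674085961,f) = 161647949118857 + 18919298443693*t + 146381415813692*t^2 + 108157879671860*t^3.

161647949118857 + 18919298443693*t + 146381415813692*t^2 + 108157879671860*t^3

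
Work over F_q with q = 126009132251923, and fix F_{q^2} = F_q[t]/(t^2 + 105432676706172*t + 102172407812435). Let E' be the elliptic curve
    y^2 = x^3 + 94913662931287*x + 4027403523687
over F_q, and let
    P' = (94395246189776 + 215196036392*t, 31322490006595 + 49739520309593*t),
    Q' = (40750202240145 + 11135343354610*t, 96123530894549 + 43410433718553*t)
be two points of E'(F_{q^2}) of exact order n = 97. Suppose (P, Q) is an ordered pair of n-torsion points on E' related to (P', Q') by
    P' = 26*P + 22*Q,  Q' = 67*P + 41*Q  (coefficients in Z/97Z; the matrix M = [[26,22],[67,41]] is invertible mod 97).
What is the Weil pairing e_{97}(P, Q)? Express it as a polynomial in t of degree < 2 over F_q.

79735898365060 + 105062843604024*t

The 97-Weil pairing on E[97] over F_{126009132251923} is alternating-bilinear: e_{97}(P',Q') = e_{97}(P,Q)^det(M).
So e_{97}(P,Q) = e_{97}(P',Q')^{63}, since 77*63 = 1 mod 97.
7-bit Miller (1100001) on E'/F_{126009132251923} with a'=94913662931287, b'=4027403523687: accumulate tangent/chord ratios at Q'+S and P'+S'.
The quotient is 113082883661731 + 89121069753310*t.
Finally e_{97}(P,Q) = 79735898365060 + 105062843604024*t.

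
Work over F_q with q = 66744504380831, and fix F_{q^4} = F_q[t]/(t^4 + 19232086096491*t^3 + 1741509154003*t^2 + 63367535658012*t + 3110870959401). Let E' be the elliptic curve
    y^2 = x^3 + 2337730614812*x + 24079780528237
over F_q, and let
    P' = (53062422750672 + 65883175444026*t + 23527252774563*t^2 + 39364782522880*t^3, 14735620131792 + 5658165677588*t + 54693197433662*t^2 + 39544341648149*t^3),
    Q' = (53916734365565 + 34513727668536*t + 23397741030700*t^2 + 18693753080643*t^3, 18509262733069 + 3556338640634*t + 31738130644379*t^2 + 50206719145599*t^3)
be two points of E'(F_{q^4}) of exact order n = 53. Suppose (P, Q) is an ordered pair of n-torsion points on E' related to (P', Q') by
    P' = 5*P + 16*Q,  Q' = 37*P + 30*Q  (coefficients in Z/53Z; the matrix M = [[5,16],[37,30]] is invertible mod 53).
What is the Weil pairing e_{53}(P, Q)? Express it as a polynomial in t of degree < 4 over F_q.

14006072291308 + 31477691713873*t + 53843809504297*t^2 + 3614097348645*t^3

e_{53} is bilinear + alternating on E[53], so e_{53}(5*P + 16*Q, 37*P + 30*Q) = e_{53}(P,Q)^(5*30-16*37).
Inverting 35 mod 53: 50. Thus e_{53}(P,Q) = e(P',Q')^{50}.
Run Miller on y^2=x^3+2337730614812*x+24079780528237 over F_{66744504380831}: ladder 110101 (6 bits); e = f_P(D_Q)/f_Q(D_P).
The quotient is 24957232418376 + 64153056101652*t + 26457377025589*t^2 + 15815777726147*t^3.
Finally e_{53}(P,Q) = 14006072291308 + 31477691713873*t + 53843809504297*t^2 + 3614097348645*t^3.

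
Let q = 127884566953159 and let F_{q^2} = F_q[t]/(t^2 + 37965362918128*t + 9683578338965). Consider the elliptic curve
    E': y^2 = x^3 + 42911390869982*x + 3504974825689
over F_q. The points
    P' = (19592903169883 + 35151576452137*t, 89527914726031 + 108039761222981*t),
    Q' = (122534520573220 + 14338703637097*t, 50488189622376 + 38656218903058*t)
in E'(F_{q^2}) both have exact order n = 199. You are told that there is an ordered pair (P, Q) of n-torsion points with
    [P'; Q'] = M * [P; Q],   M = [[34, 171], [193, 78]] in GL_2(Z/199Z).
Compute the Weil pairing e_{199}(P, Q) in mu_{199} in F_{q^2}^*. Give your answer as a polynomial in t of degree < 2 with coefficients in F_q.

The 199-Weil pairing on E[199] over F_{127884566953159} is alternating-bilinear: e_{199}(P',Q') = e_{199}(P,Q)^det(M).
34*78 - 171*193 = -30351; reduced mod 199: det = 96, inverse 85.
Run Miller on y^2=x^3+42911390869982*x+3504974825689 over F_{127884566953159}: ladder 11000111 (8 bits); e = f_P(D_Q)/f_Q(D_P).
Miller gives e_{199}(P',Q') = 75618230663498 + 46168647650882*t in F_{127884566953159^2}.
Hence e(P,Q) = 6975556339757 + 119155385944199*t in F_{127884566953159^2}^*.

6975556339757 + 119155385944199*t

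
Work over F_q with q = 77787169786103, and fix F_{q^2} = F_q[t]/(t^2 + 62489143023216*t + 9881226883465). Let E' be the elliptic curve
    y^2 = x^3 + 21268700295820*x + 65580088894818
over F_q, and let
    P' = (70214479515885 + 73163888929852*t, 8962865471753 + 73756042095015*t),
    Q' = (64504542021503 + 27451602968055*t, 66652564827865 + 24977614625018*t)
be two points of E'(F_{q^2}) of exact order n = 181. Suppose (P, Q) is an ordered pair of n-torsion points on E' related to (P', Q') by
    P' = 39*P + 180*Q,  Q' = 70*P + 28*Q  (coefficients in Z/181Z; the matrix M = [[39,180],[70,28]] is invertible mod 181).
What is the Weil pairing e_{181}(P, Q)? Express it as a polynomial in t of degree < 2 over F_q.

Under M = [[39,180],[70,28]] in GL_2(Z/181), e_{181}(P',Q') = e_{181}(P,Q)^(39*28-180*70 mod 181).
Inverting 76 mod 181: 131. Thus e_{181}(P,Q) = e(P',Q')^{131}.
Double-and-add over 10110101: 8-1 doublings, 5-1 additions; each step l_{T,T}/v_{2T} or l_{T,P'}/v at Q'+S for random S.
Miller gives e_{181}(P',Q') = 42352060141922 + 69329082892921*t in F_{77787169786103^2}.
Hence e(P,Q) = 75517465180417 + 40008374167441*t in F_{77787169786103^2}^*.

75517465180417 + 40008374167441*t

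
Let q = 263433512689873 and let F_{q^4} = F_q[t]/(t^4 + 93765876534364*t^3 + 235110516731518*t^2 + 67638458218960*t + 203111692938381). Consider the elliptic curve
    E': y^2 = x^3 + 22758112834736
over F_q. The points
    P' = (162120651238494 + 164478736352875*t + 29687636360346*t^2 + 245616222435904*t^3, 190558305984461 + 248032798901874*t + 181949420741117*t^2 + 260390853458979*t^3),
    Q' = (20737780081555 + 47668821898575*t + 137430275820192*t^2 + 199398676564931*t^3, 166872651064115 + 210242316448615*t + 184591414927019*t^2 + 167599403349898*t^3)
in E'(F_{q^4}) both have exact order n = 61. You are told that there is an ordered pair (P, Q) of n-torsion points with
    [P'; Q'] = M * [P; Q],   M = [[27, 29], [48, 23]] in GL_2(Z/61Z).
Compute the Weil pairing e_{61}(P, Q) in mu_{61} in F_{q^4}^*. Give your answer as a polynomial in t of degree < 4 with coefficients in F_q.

Under M = [[27,29],[48,23]] in GL_2(Z/61), e_{61}(P',Q') = e_{61}(P,Q)^(27*23-29*48 mod 61).
det(M) mod 61 = 22; its inverse in (Z/61)^* is 25 (check: 22*25 mod 61 = 1).
Miller loop for e_{61} over F_{263433512689873^4}: bits of 61 = 111101; 5 double steps + 4 add steps, l/v at each.
f_P(D_Q)/f_Q(D_P) = 246579453750404 + 170927895493824*t + 159887047462643*t^2 + 178961968573638*t^3.
(246579453750404 + 170927895493824*t + 159887047462643*t^2 + 178961968573638*t^3)^{25} mod (263433512689873,f) = 37726245625498 + 240115237815075*t + 103229647999354*t^2 + 3779885159876*t^3.

37726245625498 + 240115237815075*t + 103229647999354*t^2 + 3779885159876*t^3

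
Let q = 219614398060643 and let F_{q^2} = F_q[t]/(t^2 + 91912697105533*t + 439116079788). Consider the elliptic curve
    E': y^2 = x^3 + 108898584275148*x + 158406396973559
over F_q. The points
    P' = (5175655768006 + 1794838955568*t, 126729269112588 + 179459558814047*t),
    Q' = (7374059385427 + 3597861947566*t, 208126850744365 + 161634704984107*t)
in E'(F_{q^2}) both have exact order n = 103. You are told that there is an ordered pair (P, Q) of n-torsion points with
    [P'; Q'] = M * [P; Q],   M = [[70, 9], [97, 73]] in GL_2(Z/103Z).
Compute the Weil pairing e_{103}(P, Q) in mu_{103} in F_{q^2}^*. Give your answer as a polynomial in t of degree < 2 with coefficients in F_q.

48285264335890 + 162705161882622*t

Since e_{103}(P,P)=e_{103}(Q,Q)=1 and e_{103}(Q,P)=e_{103}(P,Q)^{-1}, expanding e_{103}(70*P + 9*Q,97*P + 73*Q) leaves e(P,Q)^det(M).
So e_{103}(P,Q) = e_{103}(P',Q')^{81}, since 14*81 = 1 mod 103.
Build f_{103,P'} and f_{103,Q'} via the 7-bit ladder of 103=1100111_2; evaluate at shifted divisors; quotient in F_{219614398060643^2}.
Result: e(P',Q') = 99032387515603 + 8850319203600*t.
Thus e_{103}(P,Q) = 48285264335890 + 162705161882622*t.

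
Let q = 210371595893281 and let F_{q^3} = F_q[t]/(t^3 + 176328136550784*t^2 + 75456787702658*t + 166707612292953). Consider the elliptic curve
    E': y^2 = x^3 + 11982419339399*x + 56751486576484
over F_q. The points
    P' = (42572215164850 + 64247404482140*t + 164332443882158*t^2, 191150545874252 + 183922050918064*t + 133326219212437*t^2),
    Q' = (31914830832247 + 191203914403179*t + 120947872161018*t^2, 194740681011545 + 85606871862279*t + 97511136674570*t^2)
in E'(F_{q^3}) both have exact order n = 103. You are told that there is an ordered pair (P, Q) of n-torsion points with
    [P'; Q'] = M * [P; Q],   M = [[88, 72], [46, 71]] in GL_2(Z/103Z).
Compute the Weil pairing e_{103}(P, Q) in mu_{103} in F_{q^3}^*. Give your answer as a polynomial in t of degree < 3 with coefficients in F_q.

e_{103}(aP+bQ,cP+dQ) = e_{103}(P,Q)^(ad-bc); with (a,b,c,d)=(88,72,46,71) this gives the det-103 law.
Hence e(P,Q) = e(P',Q')^{2} where 2 = 52^{-1} mod 103.
7-bit Miller (1100111) on E'/F_{210371595893281} with a'=11982419339399, b'=56751486576484: accumulate tangent/chord ratios at Q'+S and P'+S'.
f_P(D_Q)/f_Q(D_P) = 20366658776513 + 22710881751636*t + 119129222185818*t^2.
e_{103}(P,Q) = (20366658776513 + 22710881751636*t + 119129222185818*t^2)^{2} = 34125222169044 + 205956517063112*t + 33471918539760*t^2.

34125222169044 + 205956517063112*t + 33471918539760*t^2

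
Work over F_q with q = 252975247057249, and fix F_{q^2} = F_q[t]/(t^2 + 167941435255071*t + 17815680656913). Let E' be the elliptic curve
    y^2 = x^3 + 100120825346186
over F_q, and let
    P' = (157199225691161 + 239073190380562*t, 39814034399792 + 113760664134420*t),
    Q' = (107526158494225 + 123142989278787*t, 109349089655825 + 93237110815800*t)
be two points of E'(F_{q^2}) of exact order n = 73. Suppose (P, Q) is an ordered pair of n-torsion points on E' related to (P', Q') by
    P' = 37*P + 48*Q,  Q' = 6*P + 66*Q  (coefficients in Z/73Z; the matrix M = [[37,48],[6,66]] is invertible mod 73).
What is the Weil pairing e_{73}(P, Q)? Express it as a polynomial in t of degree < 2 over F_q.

e_{73}(aP+bQ,cP+dQ) = e_{73}(P,Q)^(ad-bc); with (a,b,c,d)=(37,48,6,66) this gives the det-73 law.
det(M) mod 73 = 37; its inverse in (Z/73)^* is 2 (check: 37*2 mod 73 = 1).
7-bit Miller (1001001) on E'/F_{252975247057249} with a'=0, b'=100120825346186: accumulate tangent/chord ratios at Q'+S and P'+S'.
Miller gives e_{73}(P',Q') = 95568807505387 + 14065652816012*t in F_{252975247057249^2}.
(95568807505387 + 14065652816012*t)^{2} mod (252975247057249,f) = 21586882865078 + 153578404260199*t.

21586882865078 + 153578404260199*t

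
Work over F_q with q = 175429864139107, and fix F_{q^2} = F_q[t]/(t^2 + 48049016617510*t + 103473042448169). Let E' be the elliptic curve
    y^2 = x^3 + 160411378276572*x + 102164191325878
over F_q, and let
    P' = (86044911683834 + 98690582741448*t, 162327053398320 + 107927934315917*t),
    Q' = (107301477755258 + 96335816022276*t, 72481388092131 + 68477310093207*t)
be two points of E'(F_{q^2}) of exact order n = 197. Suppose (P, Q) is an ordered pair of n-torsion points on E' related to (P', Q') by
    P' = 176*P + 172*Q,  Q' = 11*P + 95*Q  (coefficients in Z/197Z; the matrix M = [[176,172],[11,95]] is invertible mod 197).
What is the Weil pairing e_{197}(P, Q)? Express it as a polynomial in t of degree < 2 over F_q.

Under M = [[176,172],[11,95]] in GL_2(Z/197), e_{197}(P',Q') = e_{197}(P,Q)^(176*95-172*11 mod 197).
So e_{197}(P,Q) = e_{197}(P',Q')^{171}, since 53*171 = 1 mod 197.
8-bit Miller (11000101) on E'/F_{175429864139107} with a'=160411378276572, b'=102164191325878: accumulate tangent/chord ratios at Q'+S and P'+S'.
f_P(D_Q)/f_Q(D_P) = 117909801733387 + 136600245715266*t.
Finally e_{197}(P,Q) = 162168771240911 + 917570168020*t.

162168771240911 + 917570168020*t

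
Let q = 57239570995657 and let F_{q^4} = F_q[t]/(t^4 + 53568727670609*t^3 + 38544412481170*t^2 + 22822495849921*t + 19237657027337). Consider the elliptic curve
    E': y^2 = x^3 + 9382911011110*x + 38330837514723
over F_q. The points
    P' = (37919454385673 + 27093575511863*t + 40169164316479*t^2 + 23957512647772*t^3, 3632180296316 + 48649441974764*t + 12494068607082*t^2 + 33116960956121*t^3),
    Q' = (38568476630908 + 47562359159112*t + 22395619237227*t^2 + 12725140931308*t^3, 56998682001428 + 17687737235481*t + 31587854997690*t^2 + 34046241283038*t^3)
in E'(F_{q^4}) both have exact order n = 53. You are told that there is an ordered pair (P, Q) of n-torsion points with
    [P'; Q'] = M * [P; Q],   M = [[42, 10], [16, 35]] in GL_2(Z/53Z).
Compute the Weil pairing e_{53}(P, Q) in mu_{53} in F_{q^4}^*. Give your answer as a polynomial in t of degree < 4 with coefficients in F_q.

The 53-Weil pairing on E[53] over F_{57239570995657} is alternating-bilinear: e_{53}(P',Q') = e_{53}(P,Q)^det(M).
det(M) mod 53 = 38; its inverse in (Z/53)^* is 7 (check: 38*7 mod 53 = 1).
Double-and-add over 110101: 6-1 doublings, 4-1 additions; each step l_{T,T}/v_{2T} or l_{T,P'}/v at Q'+S for random S.
So e_{53}(P',Q') = 42297197506386 + 21851841590162*t + 9197552885828*t^2 + 26813553309942*t^3.
Finally e_{53}(P,Q) = 39765310094965 + 29419414628361*t + 45392814180834*t^2 + 497730592686*t^3.

39765310094965 + 29419414628361*t + 45392814180834*t^2 + 497730592686*t^3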